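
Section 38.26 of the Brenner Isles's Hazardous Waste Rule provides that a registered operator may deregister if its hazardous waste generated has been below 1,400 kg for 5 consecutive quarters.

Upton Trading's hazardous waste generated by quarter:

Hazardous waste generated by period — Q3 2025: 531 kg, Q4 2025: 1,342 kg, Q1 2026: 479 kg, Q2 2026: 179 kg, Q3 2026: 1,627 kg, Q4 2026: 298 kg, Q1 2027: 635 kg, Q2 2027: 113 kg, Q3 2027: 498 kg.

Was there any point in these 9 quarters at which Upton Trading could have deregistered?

No

Quarters below 1,400 kg: Q3 2025, Q4 2025, Q1 2026, Q2 2026, Q4 2026, Q1 2027, Q2 2027, Q3 2027.
Longest run of consecutive quarters below the threshold: 4.
4 < 5, so Upton Trading never became eligible.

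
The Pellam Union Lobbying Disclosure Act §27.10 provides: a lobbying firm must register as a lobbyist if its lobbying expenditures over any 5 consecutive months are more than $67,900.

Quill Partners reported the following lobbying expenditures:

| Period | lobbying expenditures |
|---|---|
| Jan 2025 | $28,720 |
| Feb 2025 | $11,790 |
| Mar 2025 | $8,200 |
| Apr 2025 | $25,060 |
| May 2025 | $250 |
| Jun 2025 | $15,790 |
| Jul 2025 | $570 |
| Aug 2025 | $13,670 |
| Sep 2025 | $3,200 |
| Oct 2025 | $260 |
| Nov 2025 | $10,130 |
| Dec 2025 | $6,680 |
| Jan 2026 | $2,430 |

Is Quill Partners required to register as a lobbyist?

Jan 2025–May 2025: $28,720 + $11,790 + $8,200 + $25,060 + $250 = $74,020 (over)
Feb 2025–Jun 2025: $11,790 + $8,200 + $25,060 + $250 + $15,790 = $61,090 (under)
Mar 2025–Jul 2025: $8,200 + $25,060 + $250 + $15,790 + $570 = $49,870 (under)
Apr 2025–Aug 2025: $25,060 + $250 + $15,790 + $570 + $13,670 = $55,340 (under)
May 2025–Sep 2025: $250 + $15,790 + $570 + $13,670 + $3,200 = $33,480 (under)
Jun 2025–Oct 2025: $15,790 + $570 + $13,670 + $3,200 + $260 = $33,490 (under)
Jul 2025–Nov 2025: $570 + $13,670 + $3,200 + $260 + $10,130 = $27,830 (under)
Aug 2025–Dec 2025: $13,670 + $3,200 + $260 + $10,130 + $6,680 = $33,940 (under)
Sep 2025–Jan 2026: $3,200 + $260 + $10,130 + $6,680 + $2,430 = $22,700 (under)
At least one window exceeds $67,900.

Yes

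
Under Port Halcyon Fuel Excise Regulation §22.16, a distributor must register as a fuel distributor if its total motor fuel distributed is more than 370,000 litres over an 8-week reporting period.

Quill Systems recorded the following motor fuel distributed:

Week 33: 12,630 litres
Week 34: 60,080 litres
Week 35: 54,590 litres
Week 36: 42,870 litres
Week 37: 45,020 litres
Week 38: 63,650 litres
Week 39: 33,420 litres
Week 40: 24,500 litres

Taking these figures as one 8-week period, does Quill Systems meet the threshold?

No

Total motor fuel distributed: 12,630 litres + 60,080 litres + 54,590 litres + 42,870 litres + 45,020 litres + 63,650 litres + 33,420 litres + 24,500 litres = 336,760 litres.
336,760 litres ≤ 370,000 litres, so the threshold is not exceeded.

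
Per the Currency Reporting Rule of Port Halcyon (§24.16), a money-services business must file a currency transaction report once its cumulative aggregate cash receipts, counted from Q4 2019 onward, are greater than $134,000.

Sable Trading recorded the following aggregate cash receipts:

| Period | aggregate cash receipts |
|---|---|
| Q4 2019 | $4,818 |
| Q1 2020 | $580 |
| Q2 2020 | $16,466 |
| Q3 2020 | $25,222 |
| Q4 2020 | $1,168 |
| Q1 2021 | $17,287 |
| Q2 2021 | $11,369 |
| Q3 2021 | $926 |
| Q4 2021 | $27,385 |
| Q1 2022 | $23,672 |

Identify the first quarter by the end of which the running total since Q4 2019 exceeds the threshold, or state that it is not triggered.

Through Q4 2019: $4,818
Through Q1 2020: $5,398
Through Q2 2020: $21,864
Through Q3 2020: $47,086
Through Q4 2020: $48,254
Through Q1 2021: $65,541
Through Q2 2021: $76,910
Through Q3 2021: $77,836
Through Q4 2021: $105,221
Through Q1 2022: $128,893
Final cumulative total $128,893 ≤ $134,000; the threshold is never exceeded.

Not triggered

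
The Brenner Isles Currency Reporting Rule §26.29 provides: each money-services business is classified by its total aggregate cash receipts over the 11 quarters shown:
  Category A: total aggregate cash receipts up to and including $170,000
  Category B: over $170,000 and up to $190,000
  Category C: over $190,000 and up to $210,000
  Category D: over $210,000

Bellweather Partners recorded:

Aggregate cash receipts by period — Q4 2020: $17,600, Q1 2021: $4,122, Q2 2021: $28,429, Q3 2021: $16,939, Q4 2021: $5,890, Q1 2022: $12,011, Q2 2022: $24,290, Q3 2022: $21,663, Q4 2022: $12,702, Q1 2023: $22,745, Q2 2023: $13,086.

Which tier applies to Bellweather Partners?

Category B

Total aggregate cash receipts: $17,600 + $4,122 + $28,429 + $16,939 + $5,890 + $12,011 + $24,290 + $21,663 + $12,702 + $22,745 + $13,086 = $179,477.
$170,000 < $179,477 ≤ $190,000, so Category B applies.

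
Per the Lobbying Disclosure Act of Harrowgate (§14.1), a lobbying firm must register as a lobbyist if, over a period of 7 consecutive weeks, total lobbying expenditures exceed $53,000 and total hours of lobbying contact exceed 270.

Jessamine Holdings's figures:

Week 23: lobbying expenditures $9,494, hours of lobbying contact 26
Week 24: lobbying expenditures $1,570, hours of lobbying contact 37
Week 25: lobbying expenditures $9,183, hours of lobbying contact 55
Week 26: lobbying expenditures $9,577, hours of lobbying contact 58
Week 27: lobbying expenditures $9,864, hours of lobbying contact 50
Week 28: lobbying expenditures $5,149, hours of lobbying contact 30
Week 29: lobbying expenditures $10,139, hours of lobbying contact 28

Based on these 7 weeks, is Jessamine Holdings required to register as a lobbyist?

Total lobbying expenditures: $9,494 + $1,570 + $9,183 + $9,577 + $9,864 + $5,149 + $10,139 = $54,976 (> $53,000).
Total hours of lobbying contact: 26 + 37 + 55 + 58 + 50 + 30 + 28 = 284 (> 270).
The test is 'and': both thresholds are exceeded.

Yes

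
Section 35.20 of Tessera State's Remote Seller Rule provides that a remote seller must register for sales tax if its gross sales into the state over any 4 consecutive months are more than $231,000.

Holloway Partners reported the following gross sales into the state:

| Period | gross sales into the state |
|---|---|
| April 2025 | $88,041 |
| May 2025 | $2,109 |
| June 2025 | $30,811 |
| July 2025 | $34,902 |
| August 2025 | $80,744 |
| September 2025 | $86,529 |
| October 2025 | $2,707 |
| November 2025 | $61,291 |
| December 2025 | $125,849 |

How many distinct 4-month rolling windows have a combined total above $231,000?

3

April 2025–July 2025: $88,041 + $2,109 + $30,811 + $34,902 = $155,863 (under)
May 2025–August 2025: $2,109 + $30,811 + $34,902 + $80,744 = $148,566 (under)
June 2025–September 2025: $30,811 + $34,902 + $80,744 + $86,529 = $232,986 (over)
July 2025–October 2025: $34,902 + $80,744 + $86,529 + $2,707 = $204,882 (under)
August 2025–November 2025: $80,744 + $86,529 + $2,707 + $61,291 = $231,271 (over)
September 2025–December 2025: $86,529 + $2,707 + $61,291 + $125,849 = $276,376 (over)
3 windows exceed the threshold.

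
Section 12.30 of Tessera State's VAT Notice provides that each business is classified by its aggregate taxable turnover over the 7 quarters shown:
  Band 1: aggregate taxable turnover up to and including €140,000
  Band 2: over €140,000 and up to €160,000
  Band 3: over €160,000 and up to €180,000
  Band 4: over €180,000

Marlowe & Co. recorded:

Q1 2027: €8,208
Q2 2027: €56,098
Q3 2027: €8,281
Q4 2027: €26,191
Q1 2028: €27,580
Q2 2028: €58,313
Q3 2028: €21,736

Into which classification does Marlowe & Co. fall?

Band 4

Aggregate taxable turnover: €8,208 + €56,098 + €8,281 + €26,191 + €27,580 + €58,313 + €21,736 = €206,407.
€206,407 > €180,000, so Band 4 applies.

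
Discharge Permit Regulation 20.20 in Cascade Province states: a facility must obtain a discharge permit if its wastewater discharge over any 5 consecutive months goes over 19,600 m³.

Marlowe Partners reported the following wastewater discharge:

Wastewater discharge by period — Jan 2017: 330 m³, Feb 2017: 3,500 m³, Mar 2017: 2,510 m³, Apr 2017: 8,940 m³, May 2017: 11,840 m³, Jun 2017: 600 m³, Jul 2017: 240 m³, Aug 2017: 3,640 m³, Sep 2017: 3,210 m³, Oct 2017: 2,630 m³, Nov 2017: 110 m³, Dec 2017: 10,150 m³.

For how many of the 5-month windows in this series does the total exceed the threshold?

Jan 2017–May 2017: 330 m³ + 3,500 m³ + 2,510 m³ + 8,940 m³ + 11,840 m³ = 27,120 m³ (over)
Feb 2017–Jun 2017: 3,500 m³ + 2,510 m³ + 8,940 m³ + 11,840 m³ + 600 m³ = 27,390 m³ (over)
Mar 2017–Jul 2017: 2,510 m³ + 8,940 m³ + 11,840 m³ + 600 m³ + 240 m³ = 24,130 m³ (over)
Apr 2017–Aug 2017: 8,940 m³ + 11,840 m³ + 600 m³ + 240 m³ + 3,640 m³ = 25,260 m³ (over)
May 2017–Sep 2017: 11,840 m³ + 600 m³ + 240 m³ + 3,640 m³ + 3,210 m³ = 19,530 m³ (under)
Jun 2017–Oct 2017: 600 m³ + 240 m³ + 3,640 m³ + 3,210 m³ + 2,630 m³ = 10,320 m³ (under)
Jul 2017–Nov 2017: 240 m³ + 3,640 m³ + 3,210 m³ + 2,630 m³ + 110 m³ = 9,830 m³ (under)
Aug 2017–Dec 2017: 3,640 m³ + 3,210 m³ + 2,630 m³ + 110 m³ + 10,150 m³ = 19,740 m³ (over)
5 windows exceed the threshold.

5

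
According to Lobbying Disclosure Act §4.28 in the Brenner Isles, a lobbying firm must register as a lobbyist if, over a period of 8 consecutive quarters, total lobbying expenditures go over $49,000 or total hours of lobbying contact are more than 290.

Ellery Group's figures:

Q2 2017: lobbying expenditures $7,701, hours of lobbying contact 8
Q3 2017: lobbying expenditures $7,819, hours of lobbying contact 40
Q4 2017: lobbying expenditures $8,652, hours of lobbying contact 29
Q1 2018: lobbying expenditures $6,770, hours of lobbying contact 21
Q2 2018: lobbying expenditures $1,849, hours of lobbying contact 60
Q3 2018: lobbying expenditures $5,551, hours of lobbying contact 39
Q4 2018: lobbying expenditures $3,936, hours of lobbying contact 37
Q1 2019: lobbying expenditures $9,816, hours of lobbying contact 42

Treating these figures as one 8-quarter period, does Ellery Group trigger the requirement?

Yes

Total lobbying expenditures: $7,701 + $7,819 + $8,652 + $6,770 + $1,849 + $5,551 + $3,936 + $9,816 = $52,094 (> $49,000).
Total hours of lobbying contact: 8 + 40 + 29 + 21 + 60 + 39 + 37 + 42 = 276 (≤ 290).
The test is 'or': at least one threshold is exceeded.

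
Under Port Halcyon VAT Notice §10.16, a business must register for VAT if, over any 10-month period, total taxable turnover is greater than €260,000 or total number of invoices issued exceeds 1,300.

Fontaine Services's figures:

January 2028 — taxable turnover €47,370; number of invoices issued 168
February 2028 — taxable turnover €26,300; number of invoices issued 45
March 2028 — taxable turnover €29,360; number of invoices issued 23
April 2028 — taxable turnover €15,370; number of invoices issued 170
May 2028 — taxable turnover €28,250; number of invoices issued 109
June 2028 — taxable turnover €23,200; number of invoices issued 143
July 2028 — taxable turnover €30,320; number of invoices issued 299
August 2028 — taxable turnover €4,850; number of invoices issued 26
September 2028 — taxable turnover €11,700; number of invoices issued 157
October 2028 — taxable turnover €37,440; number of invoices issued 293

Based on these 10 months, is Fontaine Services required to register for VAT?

Total taxable turnover: €47,370 + €26,300 + €29,360 + €15,370 + €28,250 + €23,200 + €30,320 + €4,850 + €11,700 + €37,440 = €254,160 (≤ €260,000).
Total number of invoices issued: 168 + 45 + 23 + 170 + 109 + 143 + 299 + 26 + 157 + 293 = 1,433 (> 1,300).
The test is 'or': at least one threshold is exceeded.

Yes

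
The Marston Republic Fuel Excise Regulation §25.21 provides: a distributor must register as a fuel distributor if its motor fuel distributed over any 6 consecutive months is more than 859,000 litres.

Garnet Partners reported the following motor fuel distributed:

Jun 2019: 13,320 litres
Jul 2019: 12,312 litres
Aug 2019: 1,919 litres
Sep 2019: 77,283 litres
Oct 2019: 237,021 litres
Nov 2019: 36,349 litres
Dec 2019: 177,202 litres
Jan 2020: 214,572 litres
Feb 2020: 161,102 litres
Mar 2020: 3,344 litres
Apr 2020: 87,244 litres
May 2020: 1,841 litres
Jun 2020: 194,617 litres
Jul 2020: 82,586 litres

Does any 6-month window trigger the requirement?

Jun 2019–Nov 2019: 13,320 litres + 12,312 litres + 1,919 litres + 77,283 litres + 237,021 litres + 36,349 litres = 378,204 litres (under)
Jul 2019–Dec 2019: 12,312 litres + 1,919 litres + 77,283 litres + 237,021 litres + 36,349 litres + 177,202 litres = 542,086 litres (under)
Aug 2019–Jan 2020: 1,919 litres + 77,283 litres + 237,021 litres + 36,349 litres + 177,202 litres + 214,572 litres = 744,346 litres (under)
Sep 2019–Feb 2020: 77,283 litres + 237,021 litres + 36,349 litres + 177,202 litres + 214,572 litres + 161,102 litres = 903,529 litres (over)
Oct 2019–Mar 2020: 237,021 litres + 36,349 litres + 177,202 litres + 214,572 litres + 161,102 litres + 3,344 litres = 829,590 litres (under)
Nov 2019–Apr 2020: 36,349 litres + 177,202 litres + 214,572 litres + 161,102 litres + 3,344 litres + 87,244 litres = 679,813 litres (under)
Dec 2019–May 2020: 177,202 litres + 214,572 litres + 161,102 litres + 3,344 litres + 87,244 litres + 1,841 litres = 645,305 litres (under)
Jan 2020–Jun 2020: 214,572 litres + 161,102 litres + 3,344 litres + 87,244 litres + 1,841 litres + 194,617 litres = 662,720 litres (under)
Feb 2020–Jul 2020: 161,102 litres + 3,344 litres + 87,244 litres + 1,841 litres + 194,617 litres + 82,586 litres = 530,734 litres (under)
At least one window exceeds 859,000 litres.

Yes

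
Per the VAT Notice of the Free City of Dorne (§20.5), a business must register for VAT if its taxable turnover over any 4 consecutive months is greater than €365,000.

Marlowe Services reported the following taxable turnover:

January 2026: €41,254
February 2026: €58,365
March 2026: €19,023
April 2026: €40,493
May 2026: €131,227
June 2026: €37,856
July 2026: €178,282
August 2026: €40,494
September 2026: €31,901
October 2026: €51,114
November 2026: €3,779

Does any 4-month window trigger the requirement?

Yes

January 2026–April 2026: €41,254 + €58,365 + €19,023 + €40,493 = €159,135 (under)
February 2026–May 2026: €58,365 + €19,023 + €40,493 + €131,227 = €249,108 (under)
March 2026–June 2026: €19,023 + €40,493 + €131,227 + €37,856 = €228,599 (under)
April 2026–July 2026: €40,493 + €131,227 + €37,856 + €178,282 = €387,858 (over)
May 2026–August 2026: €131,227 + €37,856 + €178,282 + €40,494 = €387,859 (over)
June 2026–September 2026: €37,856 + €178,282 + €40,494 + €31,901 = €288,533 (under)
July 2026–October 2026: €178,282 + €40,494 + €31,901 + €51,114 = €301,791 (under)
August 2026–November 2026: €40,494 + €31,901 + €51,114 + €3,779 = €127,288 (under)
At least one window exceeds €365,000.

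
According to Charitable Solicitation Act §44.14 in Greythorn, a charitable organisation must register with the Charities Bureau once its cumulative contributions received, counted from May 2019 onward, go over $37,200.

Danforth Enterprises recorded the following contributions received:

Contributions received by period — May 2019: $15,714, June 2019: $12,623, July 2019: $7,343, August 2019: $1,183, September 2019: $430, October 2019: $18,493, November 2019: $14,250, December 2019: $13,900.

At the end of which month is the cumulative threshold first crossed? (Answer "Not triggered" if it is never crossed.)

Through May 2019: $15,714
Through June 2019: $28,337
Through July 2019: $35,680
Through August 2019: $36,863
Through September 2019: $37,293 ← exceeds threshold

September 2019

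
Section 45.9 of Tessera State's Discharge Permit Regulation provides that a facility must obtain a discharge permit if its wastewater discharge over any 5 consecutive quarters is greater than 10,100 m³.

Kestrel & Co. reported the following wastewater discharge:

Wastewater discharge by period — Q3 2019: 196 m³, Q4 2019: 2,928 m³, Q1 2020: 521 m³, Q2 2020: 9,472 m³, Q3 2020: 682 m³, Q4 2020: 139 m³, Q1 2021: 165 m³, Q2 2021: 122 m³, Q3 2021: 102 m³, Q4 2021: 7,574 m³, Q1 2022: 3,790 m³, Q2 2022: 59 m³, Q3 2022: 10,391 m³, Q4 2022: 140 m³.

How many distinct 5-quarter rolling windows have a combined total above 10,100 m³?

Q3 2019–Q3 2020: 196 m³ + 2,928 m³ + 521 m³ + 9,472 m³ + 682 m³ = 13,799 m³ (over)
Q4 2019–Q4 2020: 2,928 m³ + 521 m³ + 9,472 m³ + 682 m³ + 139 m³ = 13,742 m³ (over)
Q1 2020–Q1 2021: 521 m³ + 9,472 m³ + 682 m³ + 139 m³ + 165 m³ = 10,979 m³ (over)
Q2 2020–Q2 2021: 9,472 m³ + 682 m³ + 139 m³ + 165 m³ + 122 m³ = 10,580 m³ (over)
Q3 2020–Q3 2021: 682 m³ + 139 m³ + 165 m³ + 122 m³ + 102 m³ = 1,210 m³ (under)
Q4 2020–Q4 2021: 139 m³ + 165 m³ + 122 m³ + 102 m³ + 7,574 m³ = 8,102 m³ (under)
Q1 2021–Q1 2022: 165 m³ + 122 m³ + 102 m³ + 7,574 m³ + 3,790 m³ = 11,753 m³ (over)
Q2 2021–Q2 2022: 122 m³ + 102 m³ + 7,574 m³ + 3,790 m³ + 59 m³ = 11,647 m³ (over)
Q3 2021–Q3 2022: 102 m³ + 7,574 m³ + 3,790 m³ + 59 m³ + 10,391 m³ = 21,916 m³ (over)
Q4 2021–Q4 2022: 7,574 m³ + 3,790 m³ + 59 m³ + 10,391 m³ + 140 m³ = 21,954 m³ (over)
8 windows exceed the threshold.

8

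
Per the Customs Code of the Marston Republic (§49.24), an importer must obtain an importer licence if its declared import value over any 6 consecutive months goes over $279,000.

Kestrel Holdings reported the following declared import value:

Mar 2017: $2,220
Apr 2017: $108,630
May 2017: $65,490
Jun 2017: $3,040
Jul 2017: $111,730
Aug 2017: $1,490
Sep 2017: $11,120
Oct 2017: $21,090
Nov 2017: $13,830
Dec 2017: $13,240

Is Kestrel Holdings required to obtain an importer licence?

Yes

Mar 2017–Aug 2017: $2,220 + $108,630 + $65,490 + $3,040 + $111,730 + $1,490 = $292,600 (over)
Apr 2017–Sep 2017: $108,630 + $65,490 + $3,040 + $111,730 + $1,490 + $11,120 = $301,500 (over)
May 2017–Oct 2017: $65,490 + $3,040 + $111,730 + $1,490 + $11,120 + $21,090 = $213,960 (under)
Jun 2017–Nov 2017: $3,040 + $111,730 + $1,490 + $11,120 + $21,090 + $13,830 = $162,300 (under)
Jul 2017–Dec 2017: $111,730 + $1,490 + $11,120 + $21,090 + $13,830 + $13,240 = $172,500 (under)
At least one window exceeds $279,000.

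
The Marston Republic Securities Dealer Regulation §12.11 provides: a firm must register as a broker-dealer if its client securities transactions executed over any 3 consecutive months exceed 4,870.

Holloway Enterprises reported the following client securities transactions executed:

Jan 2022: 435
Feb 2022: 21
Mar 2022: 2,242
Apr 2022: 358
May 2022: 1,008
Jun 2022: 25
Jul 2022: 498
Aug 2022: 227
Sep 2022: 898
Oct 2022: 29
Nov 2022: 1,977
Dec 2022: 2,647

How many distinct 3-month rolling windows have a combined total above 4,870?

Jan 2022–Mar 2022: 435 + 21 + 2,242 = 2,698 (under)
Feb 2022–Apr 2022: 21 + 2,242 + 358 = 2,621 (under)
Mar 2022–May 2022: 2,242 + 358 + 1,008 = 3,608 (under)
Apr 2022–Jun 2022: 358 + 1,008 + 25 = 1,391 (under)
May 2022–Jul 2022: 1,008 + 25 + 498 = 1,531 (under)
Jun 2022–Aug 2022: 25 + 498 + 227 = 750 (under)
Jul 2022–Sep 2022: 498 + 227 + 898 = 1,623 (under)
Aug 2022–Oct 2022: 227 + 898 + 29 = 1,154 (under)
Sep 2022–Nov 2022: 898 + 29 + 1,977 = 2,904 (under)
Oct 2022–Dec 2022: 29 + 1,977 + 2,647 = 4,653 (under)
0 windows exceed the threshold.

0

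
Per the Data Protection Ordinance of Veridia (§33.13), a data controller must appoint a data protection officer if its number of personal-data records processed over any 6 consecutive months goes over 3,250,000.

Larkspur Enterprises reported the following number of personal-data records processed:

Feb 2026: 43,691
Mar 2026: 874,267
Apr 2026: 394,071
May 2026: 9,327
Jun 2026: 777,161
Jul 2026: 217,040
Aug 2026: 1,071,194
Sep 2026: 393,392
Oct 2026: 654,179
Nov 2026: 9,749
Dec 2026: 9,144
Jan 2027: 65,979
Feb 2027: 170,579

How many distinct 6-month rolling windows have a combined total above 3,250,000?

1

Feb 2026–Jul 2026: 43,691 + 874,267 + 394,071 + 9,327 + 777,161 + 217,040 = 2,315,557 (under)
Mar 2026–Aug 2026: 874,267 + 394,071 + 9,327 + 777,161 + 217,040 + 1,071,194 = 3,343,060 (over)
Apr 2026–Sep 2026: 394,071 + 9,327 + 777,161 + 217,040 + 1,071,194 + 393,392 = 2,862,185 (under)
May 2026–Oct 2026: 9,327 + 777,161 + 217,040 + 1,071,194 + 393,392 + 654,179 = 3,122,293 (under)
Jun 2026–Nov 2026: 777,161 + 217,040 + 1,071,194 + 393,392 + 654,179 + 9,749 = 3,122,715 (under)
Jul 2026–Dec 2026: 217,040 + 1,071,194 + 393,392 + 654,179 + 9,749 + 9,144 = 2,354,698 (under)
Aug 2026–Jan 2027: 1,071,194 + 393,392 + 654,179 + 9,749 + 9,144 + 65,979 = 2,203,637 (under)
Sep 2026–Feb 2027: 393,392 + 654,179 + 9,749 + 9,144 + 65,979 + 170,579 = 1,303,022 (under)
1 window exceeds the threshold.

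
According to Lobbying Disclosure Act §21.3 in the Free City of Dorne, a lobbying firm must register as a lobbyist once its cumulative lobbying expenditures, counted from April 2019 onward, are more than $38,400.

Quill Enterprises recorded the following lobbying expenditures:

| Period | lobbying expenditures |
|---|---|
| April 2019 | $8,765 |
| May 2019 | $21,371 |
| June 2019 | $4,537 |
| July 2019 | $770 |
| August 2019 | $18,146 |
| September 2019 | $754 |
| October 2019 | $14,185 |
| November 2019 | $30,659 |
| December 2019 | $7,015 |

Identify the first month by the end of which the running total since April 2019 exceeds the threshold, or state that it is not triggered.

Through April 2019: $8,765
Through May 2019: $30,136
Through June 2019: $34,673
Through July 2019: $35,443
Through August 2019: $53,589 ← exceeds threshold

August 2019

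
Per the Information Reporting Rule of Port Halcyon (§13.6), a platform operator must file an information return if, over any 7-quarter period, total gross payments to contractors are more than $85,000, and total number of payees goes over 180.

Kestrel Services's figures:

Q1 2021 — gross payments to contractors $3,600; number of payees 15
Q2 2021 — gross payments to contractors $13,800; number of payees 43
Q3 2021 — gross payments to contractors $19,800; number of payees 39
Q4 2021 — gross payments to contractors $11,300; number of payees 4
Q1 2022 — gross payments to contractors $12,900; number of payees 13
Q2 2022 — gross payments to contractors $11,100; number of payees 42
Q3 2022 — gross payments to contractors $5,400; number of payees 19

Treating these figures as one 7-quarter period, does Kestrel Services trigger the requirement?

Total gross payments to contractors: $3,600 + $13,800 + $19,800 + $11,300 + $12,900 + $11,100 + $5,400 = $77,900 (≤ $85,000).
Total number of payees: 15 + 43 + 39 + 4 + 13 + 42 + 19 = 175 (≤ 180).
The test is 'and': the rule requires both, and at least one is not exceeded.

No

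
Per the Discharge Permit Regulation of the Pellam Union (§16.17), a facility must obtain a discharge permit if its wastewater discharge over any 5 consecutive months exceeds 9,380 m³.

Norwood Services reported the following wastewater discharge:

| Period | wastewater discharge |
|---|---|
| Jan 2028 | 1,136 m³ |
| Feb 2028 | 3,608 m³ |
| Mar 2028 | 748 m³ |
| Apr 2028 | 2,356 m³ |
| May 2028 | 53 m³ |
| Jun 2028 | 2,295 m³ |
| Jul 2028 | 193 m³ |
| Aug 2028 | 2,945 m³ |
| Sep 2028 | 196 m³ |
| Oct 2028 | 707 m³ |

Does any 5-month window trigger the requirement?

No

Jan 2028–May 2028: 1,136 m³ + 3,608 m³ + 748 m³ + 2,356 m³ + 53 m³ = 7,901 m³ (under)
Feb 2028–Jun 2028: 3,608 m³ + 748 m³ + 2,356 m³ + 53 m³ + 2,295 m³ = 9,060 m³ (under)
Mar 2028–Jul 2028: 748 m³ + 2,356 m³ + 53 m³ + 2,295 m³ + 193 m³ = 5,645 m³ (under)
Apr 2028–Aug 2028: 2,356 m³ + 53 m³ + 2,295 m³ + 193 m³ + 2,945 m³ = 7,842 m³ (under)
May 2028–Sep 2028: 53 m³ + 2,295 m³ + 193 m³ + 2,945 m³ + 196 m³ = 5,682 m³ (under)
Jun 2028–Oct 2028: 2,295 m³ + 193 m³ + 2,945 m³ + 196 m³ + 707 m³ = 6,336 m³ (under)
No window exceeds 9,380 m³.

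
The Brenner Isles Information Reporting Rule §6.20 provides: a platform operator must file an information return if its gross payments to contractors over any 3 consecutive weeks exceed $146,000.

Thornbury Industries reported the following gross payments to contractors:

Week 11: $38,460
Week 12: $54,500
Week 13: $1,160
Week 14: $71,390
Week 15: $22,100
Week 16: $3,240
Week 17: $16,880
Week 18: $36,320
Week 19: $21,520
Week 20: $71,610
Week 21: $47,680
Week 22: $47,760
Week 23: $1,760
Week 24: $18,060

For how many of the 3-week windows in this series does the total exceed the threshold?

1

Week 11–Week 13: $38,460 + $54,500 + $1,160 = $94,120 (under)
Week 12–Week 14: $54,500 + $1,160 + $71,390 = $127,050 (under)
Week 13–Week 15: $1,160 + $71,390 + $22,100 = $94,650 (under)
Week 14–Week 16: $71,390 + $22,100 + $3,240 = $96,730 (under)
Week 15–Week 17: $22,100 + $3,240 + $16,880 = $42,220 (under)
Week 16–Week 18: $3,240 + $16,880 + $36,320 = $56,440 (under)
Week 17–Week 19: $16,880 + $36,320 + $21,520 = $74,720 (under)
Week 18–Week 20: $36,320 + $21,520 + $71,610 = $129,450 (under)
Week 19–Week 21: $21,520 + $71,610 + $47,680 = $140,810 (under)
Week 20–Week 22: $71,610 + $47,680 + $47,760 = $167,050 (over)
Week 21–Week 23: $47,680 + $47,760 + $1,760 = $97,200 (under)
Week 22–Week 24: $47,760 + $1,760 + $18,060 = $67,580 (under)
1 window exceeds the threshold.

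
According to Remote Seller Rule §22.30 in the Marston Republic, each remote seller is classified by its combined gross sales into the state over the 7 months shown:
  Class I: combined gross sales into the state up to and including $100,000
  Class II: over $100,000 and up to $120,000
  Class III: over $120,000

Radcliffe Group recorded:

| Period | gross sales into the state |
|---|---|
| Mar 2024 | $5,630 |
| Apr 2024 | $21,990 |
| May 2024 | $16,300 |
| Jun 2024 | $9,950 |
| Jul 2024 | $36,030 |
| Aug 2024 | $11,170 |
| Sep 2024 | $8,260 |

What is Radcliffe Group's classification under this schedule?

Class II

Combined gross sales into the state: $5,630 + $21,990 + $16,300 + $9,950 + $36,030 + $11,170 + $8,260 = $109,330.
$100,000 < $109,330 ≤ $120,000, so Class II applies.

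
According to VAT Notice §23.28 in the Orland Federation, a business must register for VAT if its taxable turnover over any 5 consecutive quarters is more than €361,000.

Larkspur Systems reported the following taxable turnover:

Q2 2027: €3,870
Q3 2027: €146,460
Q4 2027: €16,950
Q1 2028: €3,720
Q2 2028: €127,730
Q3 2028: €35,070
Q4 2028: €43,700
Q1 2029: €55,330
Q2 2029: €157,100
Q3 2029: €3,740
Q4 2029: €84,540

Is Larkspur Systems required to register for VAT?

Q2 2027–Q2 2028: €3,870 + €146,460 + €16,950 + €3,720 + €127,730 = €298,730 (under)
Q3 2027–Q3 2028: €146,460 + €16,950 + €3,720 + €127,730 + €35,070 = €329,930 (under)
Q4 2027–Q4 2028: €16,950 + €3,720 + €127,730 + €35,070 + €43,700 = €227,170 (under)
Q1 2028–Q1 2029: €3,720 + €127,730 + €35,070 + €43,700 + €55,330 = €265,550 (under)
Q2 2028–Q2 2029: €127,730 + €35,070 + €43,700 + €55,330 + €157,100 = €418,930 (over)
Q3 2028–Q3 2029: €35,070 + €43,700 + €55,330 + €157,100 + €3,740 = €294,940 (under)
Q4 2028–Q4 2029: €43,700 + €55,330 + €157,100 + €3,740 + €84,540 = €344,410 (under)
At least one window exceeds €361,000.

Yes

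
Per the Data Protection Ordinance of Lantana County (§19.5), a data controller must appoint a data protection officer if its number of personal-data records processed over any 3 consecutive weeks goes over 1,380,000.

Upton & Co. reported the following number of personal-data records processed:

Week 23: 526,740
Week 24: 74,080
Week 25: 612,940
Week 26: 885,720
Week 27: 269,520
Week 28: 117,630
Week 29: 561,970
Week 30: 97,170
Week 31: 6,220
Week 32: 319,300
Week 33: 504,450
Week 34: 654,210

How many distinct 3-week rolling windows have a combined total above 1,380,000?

3

Week 23–Week 25: 526,740 + 74,080 + 612,940 = 1,213,760 (under)
Week 24–Week 26: 74,080 + 612,940 + 885,720 = 1,572,740 (over)
Week 25–Week 27: 612,940 + 885,720 + 269,520 = 1,768,180 (over)
Week 26–Week 28: 885,720 + 269,520 + 117,630 = 1,272,870 (under)
Week 27–Week 29: 269,520 + 117,630 + 561,970 = 949,120 (under)
Week 28–Week 30: 117,630 + 561,970 + 97,170 = 776,770 (under)
Week 29–Week 31: 561,970 + 97,170 + 6,220 = 665,360 (under)
Week 30–Week 32: 97,170 + 6,220 + 319,300 = 422,690 (under)
Week 31–Week 33: 6,220 + 319,300 + 504,450 = 829,970 (under)
Week 32–Week 34: 319,300 + 504,450 + 654,210 = 1,477,960 (over)
3 windows exceed the threshold.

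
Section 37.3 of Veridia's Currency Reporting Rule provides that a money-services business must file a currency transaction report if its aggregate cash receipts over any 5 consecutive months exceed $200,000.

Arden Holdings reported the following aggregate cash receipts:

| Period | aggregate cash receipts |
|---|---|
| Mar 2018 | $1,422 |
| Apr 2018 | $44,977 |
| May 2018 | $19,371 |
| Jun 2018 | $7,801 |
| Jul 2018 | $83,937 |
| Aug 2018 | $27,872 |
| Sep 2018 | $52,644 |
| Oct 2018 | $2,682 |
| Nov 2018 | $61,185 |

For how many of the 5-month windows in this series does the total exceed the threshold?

Mar 2018–Jul 2018: $1,422 + $44,977 + $19,371 + $7,801 + $83,937 = $157,508 (under)
Apr 2018–Aug 2018: $44,977 + $19,371 + $7,801 + $83,937 + $27,872 = $183,958 (under)
May 2018–Sep 2018: $19,371 + $7,801 + $83,937 + $27,872 + $52,644 = $191,625 (under)
Jun 2018–Oct 2018: $7,801 + $83,937 + $27,872 + $52,644 + $2,682 = $174,936 (under)
Jul 2018–Nov 2018: $83,937 + $27,872 + $52,644 + $2,682 + $61,185 = $228,320 (over)
1 window exceeds the threshold.

1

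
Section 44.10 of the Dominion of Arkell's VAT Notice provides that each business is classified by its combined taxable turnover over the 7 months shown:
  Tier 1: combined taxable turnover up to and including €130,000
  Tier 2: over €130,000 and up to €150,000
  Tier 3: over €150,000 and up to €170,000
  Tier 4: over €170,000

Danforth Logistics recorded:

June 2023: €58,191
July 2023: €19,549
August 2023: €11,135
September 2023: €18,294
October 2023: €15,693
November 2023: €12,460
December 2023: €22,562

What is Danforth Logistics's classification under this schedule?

Tier 3

Combined taxable turnover: €58,191 + €19,549 + €11,135 + €18,294 + €15,693 + €12,460 + €22,562 = €157,884.
€150,000 < €157,884 ≤ €170,000, so Tier 3 applies.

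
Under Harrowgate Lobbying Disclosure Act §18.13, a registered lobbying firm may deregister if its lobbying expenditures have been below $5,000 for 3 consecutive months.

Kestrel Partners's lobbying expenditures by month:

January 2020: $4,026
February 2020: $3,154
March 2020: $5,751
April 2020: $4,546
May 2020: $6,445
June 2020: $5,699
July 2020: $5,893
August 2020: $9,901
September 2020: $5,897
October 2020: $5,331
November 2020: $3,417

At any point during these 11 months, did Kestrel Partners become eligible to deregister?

No

Months below $5,000: January 2020, February 2020, April 2020, November 2020.
Longest run of consecutive months below the threshold: 2.
2 < 3, so Kestrel Partners never became eligible.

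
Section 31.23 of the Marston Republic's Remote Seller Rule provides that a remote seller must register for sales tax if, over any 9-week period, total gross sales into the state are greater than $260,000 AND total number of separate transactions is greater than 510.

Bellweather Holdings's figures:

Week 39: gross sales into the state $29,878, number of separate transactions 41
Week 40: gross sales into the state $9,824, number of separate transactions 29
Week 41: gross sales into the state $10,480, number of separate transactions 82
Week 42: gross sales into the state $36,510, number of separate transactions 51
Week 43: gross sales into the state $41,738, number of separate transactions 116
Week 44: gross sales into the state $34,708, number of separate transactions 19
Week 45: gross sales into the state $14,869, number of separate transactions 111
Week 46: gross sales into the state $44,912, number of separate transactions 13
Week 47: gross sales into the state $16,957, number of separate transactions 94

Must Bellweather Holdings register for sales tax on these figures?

No

Total gross sales into the state: $29,878 + $9,824 + $10,480 + $36,510 + $41,738 + $34,708 + $14,869 + $44,912 + $16,957 = $239,876 (≤ $260,000).
Total number of separate transactions: 41 + 29 + 82 + 51 + 116 + 19 + 111 + 13 + 94 = 556 (> 510).
The test is 'and': the rule requires both, and at least one is not exceeded.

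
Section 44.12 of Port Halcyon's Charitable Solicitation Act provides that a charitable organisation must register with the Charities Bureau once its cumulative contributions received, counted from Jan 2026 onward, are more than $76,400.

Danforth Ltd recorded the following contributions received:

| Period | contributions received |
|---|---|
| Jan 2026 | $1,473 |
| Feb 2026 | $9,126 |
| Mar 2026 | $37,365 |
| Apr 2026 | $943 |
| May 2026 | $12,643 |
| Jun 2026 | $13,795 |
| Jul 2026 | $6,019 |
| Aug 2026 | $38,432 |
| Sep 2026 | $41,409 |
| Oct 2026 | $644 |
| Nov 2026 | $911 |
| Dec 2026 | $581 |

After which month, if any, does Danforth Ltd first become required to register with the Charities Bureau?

Through Jan 2026: $1,473
Through Feb 2026: $10,599
Through Mar 2026: $47,964
Through Apr 2026: $48,907
Through May 2026: $61,550
Through Jun 2026: $75,345
Through Jul 2026: $81,364 ← exceeds threshold

Jul 2026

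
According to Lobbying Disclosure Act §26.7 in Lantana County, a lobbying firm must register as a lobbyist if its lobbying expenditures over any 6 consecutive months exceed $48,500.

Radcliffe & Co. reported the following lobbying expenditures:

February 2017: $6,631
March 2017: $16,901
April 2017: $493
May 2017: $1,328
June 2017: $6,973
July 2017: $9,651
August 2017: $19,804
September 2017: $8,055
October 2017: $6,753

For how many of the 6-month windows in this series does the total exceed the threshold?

2

February 2017–July 2017: $6,631 + $16,901 + $493 + $1,328 + $6,973 + $9,651 = $41,977 (under)
March 2017–August 2017: $16,901 + $493 + $1,328 + $6,973 + $9,651 + $19,804 = $55,150 (over)
April 2017–September 2017: $493 + $1,328 + $6,973 + $9,651 + $19,804 + $8,055 = $46,304 (under)
May 2017–October 2017: $1,328 + $6,973 + $9,651 + $19,804 + $8,055 + $6,753 = $52,564 (over)
2 windows exceed the threshold.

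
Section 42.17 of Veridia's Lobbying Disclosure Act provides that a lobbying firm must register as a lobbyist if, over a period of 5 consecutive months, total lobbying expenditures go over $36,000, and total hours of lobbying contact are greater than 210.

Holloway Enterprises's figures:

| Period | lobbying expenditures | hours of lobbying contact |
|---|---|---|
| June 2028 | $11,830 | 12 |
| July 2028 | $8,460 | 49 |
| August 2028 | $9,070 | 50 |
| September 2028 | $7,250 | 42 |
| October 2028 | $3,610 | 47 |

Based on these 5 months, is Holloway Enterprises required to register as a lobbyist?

No

Total lobbying expenditures: $11,830 + $8,460 + $9,070 + $7,250 + $3,610 = $40,220 (> $36,000).
Total hours of lobbying contact: 12 + 49 + 50 + 42 + 47 = 200 (≤ 210).
The test is 'and': the rule requires both, and at least one is not exceeded.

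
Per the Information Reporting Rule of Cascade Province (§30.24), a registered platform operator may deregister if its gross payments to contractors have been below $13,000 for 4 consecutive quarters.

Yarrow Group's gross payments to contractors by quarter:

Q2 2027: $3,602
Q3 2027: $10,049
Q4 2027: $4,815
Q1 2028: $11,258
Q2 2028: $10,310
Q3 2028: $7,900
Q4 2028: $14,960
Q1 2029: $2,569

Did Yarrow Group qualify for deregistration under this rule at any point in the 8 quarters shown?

Quarters below $13,000: Q2 2027, Q3 2027, Q4 2027, Q1 2028, Q2 2028, Q3 2028, Q1 2029.
Longest run of consecutive quarters below the threshold: 6.
6 ≥ 4, so Yarrow Group became eligible.

Yes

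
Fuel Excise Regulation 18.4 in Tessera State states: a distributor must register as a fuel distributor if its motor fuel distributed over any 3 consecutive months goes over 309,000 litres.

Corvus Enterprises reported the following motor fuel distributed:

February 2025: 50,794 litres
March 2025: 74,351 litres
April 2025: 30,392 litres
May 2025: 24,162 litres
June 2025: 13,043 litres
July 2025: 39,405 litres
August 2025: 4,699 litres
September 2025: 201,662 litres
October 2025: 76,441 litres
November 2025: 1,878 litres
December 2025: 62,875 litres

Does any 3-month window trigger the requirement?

No

February 2025–April 2025: 50,794 litres + 74,351 litres + 30,392 litres = 155,537 litres (under)
March 2025–May 2025: 74,351 litres + 30,392 litres + 24,162 litres = 128,905 litres (under)
April 2025–June 2025: 30,392 litres + 24,162 litres + 13,043 litres = 67,597 litres (under)
May 2025–July 2025: 24,162 litres + 13,043 litres + 39,405 litres = 76,610 litres (under)
June 2025–August 2025: 13,043 litres + 39,405 litres + 4,699 litres = 57,147 litres (under)
July 2025–September 2025: 39,405 litres + 4,699 litres + 201,662 litres = 245,766 litres (under)
August 2025–October 2025: 4,699 litres + 201,662 litres + 76,441 litres = 282,802 litres (under)
September 2025–November 2025: 201,662 litres + 76,441 litres + 1,878 litres = 279,981 litres (under)
October 2025–December 2025: 76,441 litres + 1,878 litres + 62,875 litres = 141,194 litres (under)
No window exceeds 309,000 litres.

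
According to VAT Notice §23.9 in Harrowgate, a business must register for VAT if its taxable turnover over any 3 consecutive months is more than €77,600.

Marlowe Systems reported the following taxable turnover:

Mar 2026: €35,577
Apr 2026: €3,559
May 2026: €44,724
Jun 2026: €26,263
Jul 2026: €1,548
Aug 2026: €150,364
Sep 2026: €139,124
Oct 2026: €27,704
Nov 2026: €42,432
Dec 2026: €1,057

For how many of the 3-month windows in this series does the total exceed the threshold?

5

Mar 2026–May 2026: €35,577 + €3,559 + €44,724 = €83,860 (over)
Apr 2026–Jun 2026: €3,559 + €44,724 + €26,263 = €74,546 (under)
May 2026–Jul 2026: €44,724 + €26,263 + €1,548 = €72,535 (under)
Jun 2026–Aug 2026: €26,263 + €1,548 + €150,364 = €178,175 (over)
Jul 2026–Sep 2026: €1,548 + €150,364 + €139,124 = €291,036 (over)
Aug 2026–Oct 2026: €150,364 + €139,124 + €27,704 = €317,192 (over)
Sep 2026–Nov 2026: €139,124 + €27,704 + €42,432 = €209,260 (over)
Oct 2026–Dec 2026: €27,704 + €42,432 + €1,057 = €71,193 (under)
5 windows exceed the threshold.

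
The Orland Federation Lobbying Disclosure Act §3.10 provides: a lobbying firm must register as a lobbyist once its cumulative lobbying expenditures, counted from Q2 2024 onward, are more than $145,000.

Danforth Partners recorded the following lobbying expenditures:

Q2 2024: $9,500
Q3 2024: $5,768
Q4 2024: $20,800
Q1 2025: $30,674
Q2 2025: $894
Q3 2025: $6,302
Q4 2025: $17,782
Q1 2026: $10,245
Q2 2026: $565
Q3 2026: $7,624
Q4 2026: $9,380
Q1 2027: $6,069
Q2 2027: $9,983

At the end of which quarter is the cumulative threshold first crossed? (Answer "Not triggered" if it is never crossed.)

Through Q2 2024: $9,500
Through Q3 2024: $15,268
Through Q4 2024: $36,068
Through Q1 2025: $66,742
Through Q2 2025: $67,636
Through Q3 2025: $73,938
Through Q4 2025: $91,720
Through Q1 2026: $101,965
Through Q2 2026: $102,530
Through Q3 2026: $110,154
Through Q4 2026: $119,534
Through Q1 2027: $125,603
Through Q2 2027: $135,586
Final cumulative total $135,586 ≤ $145,000; the threshold is never exceeded.

Not triggered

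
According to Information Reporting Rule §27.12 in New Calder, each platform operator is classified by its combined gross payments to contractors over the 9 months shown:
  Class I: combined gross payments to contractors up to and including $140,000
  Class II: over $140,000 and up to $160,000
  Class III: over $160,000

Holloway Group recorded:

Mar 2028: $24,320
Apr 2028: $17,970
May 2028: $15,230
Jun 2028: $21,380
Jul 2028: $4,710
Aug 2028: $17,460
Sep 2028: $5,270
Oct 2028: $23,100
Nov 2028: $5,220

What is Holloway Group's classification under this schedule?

Combined gross payments to contractors: $24,320 + $17,970 + $15,230 + $21,380 + $4,710 + $17,460 + $5,270 + $23,100 + $5,220 = $134,660.
$134,660 ≤ $140,000, so Class I applies.

Class I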